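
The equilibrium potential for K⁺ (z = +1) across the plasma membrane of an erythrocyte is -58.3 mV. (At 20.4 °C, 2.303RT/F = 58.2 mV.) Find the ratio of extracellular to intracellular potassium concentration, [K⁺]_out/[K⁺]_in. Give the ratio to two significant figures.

0.10

log₁₀([out]/[in]) = E·z/(58.2) = -58.3 × 1 / 58.2 = -1.0017
[out]/[in] = 10^(-1.0017) = 0.09961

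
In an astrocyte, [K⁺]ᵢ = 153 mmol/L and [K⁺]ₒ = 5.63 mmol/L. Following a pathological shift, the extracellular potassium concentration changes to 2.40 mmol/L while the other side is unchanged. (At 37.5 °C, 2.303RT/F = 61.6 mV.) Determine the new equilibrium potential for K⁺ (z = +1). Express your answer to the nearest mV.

-111 mV

After the shift: [K⁺]_out = 2.40, [K⁺]_in = 153 mmol/L.
E_new = (61.6/1)·log₁₀(2.40/153) = 61.60 · (-1.8045) = -111.16 mV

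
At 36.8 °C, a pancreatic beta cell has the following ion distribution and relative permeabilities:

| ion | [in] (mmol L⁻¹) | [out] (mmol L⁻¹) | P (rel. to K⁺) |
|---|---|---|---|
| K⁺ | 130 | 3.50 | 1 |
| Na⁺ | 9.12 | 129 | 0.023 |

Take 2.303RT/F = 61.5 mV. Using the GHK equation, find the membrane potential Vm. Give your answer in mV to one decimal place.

Vm = 61.5 · log₁₀[(Σ P·[cation]ₒ + Σ P·[anion]ᵢ) / (Σ P·[cation]ᵢ + Σ P·[anion]ₒ)]
Numerator = 1×3.50 + 0.023×129 = 6.467
Denominator = 1×130 + 0.023×9.12 = 130.2
Vm = 61.5 · log₁₀(0.049666) = 61.5 × (-1.3039) = -80.19 mV

-80.2 mV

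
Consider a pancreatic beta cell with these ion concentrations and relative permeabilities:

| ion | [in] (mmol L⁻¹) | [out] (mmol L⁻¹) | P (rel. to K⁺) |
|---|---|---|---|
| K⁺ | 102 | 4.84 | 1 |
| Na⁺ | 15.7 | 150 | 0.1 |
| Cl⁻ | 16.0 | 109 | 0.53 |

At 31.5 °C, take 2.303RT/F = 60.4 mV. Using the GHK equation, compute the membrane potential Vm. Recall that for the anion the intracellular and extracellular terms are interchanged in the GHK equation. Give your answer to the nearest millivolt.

-46 mV

Vm = 60.4 · log₁₀[(Σ P·[cation]ₒ + Σ P·[anion]ᵢ) / (Σ P·[cation]ᵢ + Σ P·[anion]ₒ)]
Numerator = 1×4.84 + 0.1×150 + 0.53×16.0 = 28.32
Denominator = 1×102 + 0.1×15.7 + 0.53×109 = 161.3
Vm = 60.4 · log₁₀(0.17553) = 60.4 × (-0.7556) = -45.64 mV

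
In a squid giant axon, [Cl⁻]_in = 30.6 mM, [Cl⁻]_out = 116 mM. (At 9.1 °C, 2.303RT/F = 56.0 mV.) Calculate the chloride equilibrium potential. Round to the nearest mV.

-32 mV

E = (56.0/z) · log₁₀([Cl⁻]_out/[Cl⁻]_in) with z = -1.
For an anion, dividing by z = -1 reverses the sign.
= (56.0/-1) · log₁₀(116/30.6) = -56.00 · log₁₀(3.791)
= -56.00 · (0.5787) = -32.41 mV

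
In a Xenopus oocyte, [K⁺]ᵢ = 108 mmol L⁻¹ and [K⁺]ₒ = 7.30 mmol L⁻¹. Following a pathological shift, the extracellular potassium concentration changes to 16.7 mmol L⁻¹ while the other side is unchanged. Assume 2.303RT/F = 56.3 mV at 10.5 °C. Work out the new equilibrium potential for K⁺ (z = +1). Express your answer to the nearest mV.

-46 mV

After the shift: [K⁺]_out = 16.7, [K⁺]_in = 108 mmol L⁻¹.
E_new = (56.3/1)·log₁₀(16.7/108) = 56.30 · (-0.8107) = -45.64 mV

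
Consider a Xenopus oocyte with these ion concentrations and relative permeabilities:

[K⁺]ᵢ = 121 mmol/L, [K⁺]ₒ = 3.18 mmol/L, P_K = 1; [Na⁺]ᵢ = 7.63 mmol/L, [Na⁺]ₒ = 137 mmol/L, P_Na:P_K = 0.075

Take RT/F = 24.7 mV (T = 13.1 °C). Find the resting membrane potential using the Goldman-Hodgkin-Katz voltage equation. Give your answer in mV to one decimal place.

Vm = 24.7 · ln[(Σ P·[cation]ₒ + Σ P·[anion]ᵢ) / (Σ P·[cation]ᵢ + Σ P·[anion]ₒ)]
Numerator = 1×3.18 + 0.075×137 = 13.46
Denominator = 1×121 + 0.075×7.63 = 121.6
Vm = 24.7 · ln(0.11067) = 24.7 × (-2.2012) = -54.37 mV

-54.4 mV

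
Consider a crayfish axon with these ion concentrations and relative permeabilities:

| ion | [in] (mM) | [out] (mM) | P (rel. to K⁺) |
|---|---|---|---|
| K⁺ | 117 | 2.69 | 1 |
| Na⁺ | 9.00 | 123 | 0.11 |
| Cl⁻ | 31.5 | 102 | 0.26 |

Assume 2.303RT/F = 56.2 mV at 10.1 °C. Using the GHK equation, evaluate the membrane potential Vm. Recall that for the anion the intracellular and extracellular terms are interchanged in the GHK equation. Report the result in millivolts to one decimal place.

-43.4 mV

Vm = 56.2 · log₁₀[(Σ P·[cation]ₒ + Σ P·[anion]ᵢ) / (Σ P·[cation]ᵢ + Σ P·[anion]ₒ)]
Numerator = 1×2.69 + 0.11×123 + 0.26×31.5 = 24.41
Denominator = 1×117 + 0.11×9.00 + 0.26×102 = 144.5
Vm = 56.2 · log₁₀(0.16892) = 56.2 × (-0.7723) = -43.40 mV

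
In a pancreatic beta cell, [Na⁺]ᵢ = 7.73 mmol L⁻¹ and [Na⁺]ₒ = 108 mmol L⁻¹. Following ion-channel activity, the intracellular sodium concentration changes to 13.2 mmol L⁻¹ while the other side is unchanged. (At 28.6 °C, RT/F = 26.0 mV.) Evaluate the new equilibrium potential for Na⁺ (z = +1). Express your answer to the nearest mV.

After the shift: [Na⁺]_out = 108, [Na⁺]_in = 13.2 mmol L⁻¹.
E_new = (26.0/1)·ln(108/13.2) = 26.00 · (2.1019) = 54.65 mV

55 mV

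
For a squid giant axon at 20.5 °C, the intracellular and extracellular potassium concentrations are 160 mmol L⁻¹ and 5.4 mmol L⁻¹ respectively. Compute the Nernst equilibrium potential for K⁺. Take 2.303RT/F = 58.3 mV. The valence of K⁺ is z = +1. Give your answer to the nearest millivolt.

-86 mV

E = (58.3/z) · log₁₀([K⁺]_out/[K⁺]_in) with z = +1.
= (58.3/1) · log₁₀(5.4/160) = 58.30 · log₁₀(0.03375)
= 58.30 · (-1.4717) = -85.80 mV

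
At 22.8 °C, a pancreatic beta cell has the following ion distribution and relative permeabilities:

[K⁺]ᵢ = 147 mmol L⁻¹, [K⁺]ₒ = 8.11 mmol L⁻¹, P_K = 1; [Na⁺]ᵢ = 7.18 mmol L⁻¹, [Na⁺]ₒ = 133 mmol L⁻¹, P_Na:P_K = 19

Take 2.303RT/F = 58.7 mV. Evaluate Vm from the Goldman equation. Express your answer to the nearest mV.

56 mV

Vm = 58.7 · log₁₀[(Σ P·[cation]ₒ + Σ P·[anion]ᵢ) / (Σ P·[cation]ᵢ + Σ P·[anion]ₒ)]
Numerator = 1×8.11 + 19×133 = 2535
Denominator = 1×147 + 19×7.18 = 283.4
Vm = 58.7 · log₁₀(8.9447) = 58.7 × (0.9516) = 55.86 mV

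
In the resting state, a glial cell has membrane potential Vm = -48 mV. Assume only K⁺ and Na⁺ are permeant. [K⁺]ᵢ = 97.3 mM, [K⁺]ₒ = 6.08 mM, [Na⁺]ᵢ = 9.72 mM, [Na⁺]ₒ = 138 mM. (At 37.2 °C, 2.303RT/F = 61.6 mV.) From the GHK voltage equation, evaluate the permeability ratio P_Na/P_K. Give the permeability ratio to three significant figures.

Let α = P_Na/P_K. GHK: Vm = 61.6·log₁₀[(Kₒ + α·Naₒ)/(Kᵢ + α·Naᵢ)].
10^(Vm/61.6) = 10^(-48.0/61.6) = 0.16626
So 0.16626·(Kᵢ + α·Naᵢ) = Kₒ + α·Naₒ → α = (0.16626·97.3 − 6.08) / (138.0 − 0.16626·9.72)
α = (16.18 − 6.08) / (138.0 − 1.616) = 10.1/136.4 = 0.07403

0.0740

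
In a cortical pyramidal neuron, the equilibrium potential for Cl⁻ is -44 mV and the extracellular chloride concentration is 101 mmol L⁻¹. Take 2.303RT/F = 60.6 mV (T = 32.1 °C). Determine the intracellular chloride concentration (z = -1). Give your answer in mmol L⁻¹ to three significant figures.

19.0 mmol L⁻¹

Nernst: E = (60.6/-1) · log₁₀([out]/[in]), so log₁₀([out]/[in]) = -44.0 × -1 / 60.6 = 0.7261.
[out]/[in] = 10^(0.7261) = 5.322.
[in] = 101 / 5.322 = 18.98 mmol L⁻¹.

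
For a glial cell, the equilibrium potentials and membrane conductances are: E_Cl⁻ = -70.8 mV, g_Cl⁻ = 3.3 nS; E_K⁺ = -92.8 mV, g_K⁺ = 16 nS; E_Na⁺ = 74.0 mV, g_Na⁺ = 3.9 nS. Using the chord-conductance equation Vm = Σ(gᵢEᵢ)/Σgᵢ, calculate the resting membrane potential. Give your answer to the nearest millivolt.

Σ gᵢEᵢ = 3.3·(-70.8) + 16·(-92.8) + 3.9·(74.0) = -1429.84
Σ gᵢ = 3.3 + 16 + 3.9 = 23.2
Vm = -1429.84 / 23.2 = -61.63 mV

-62 mV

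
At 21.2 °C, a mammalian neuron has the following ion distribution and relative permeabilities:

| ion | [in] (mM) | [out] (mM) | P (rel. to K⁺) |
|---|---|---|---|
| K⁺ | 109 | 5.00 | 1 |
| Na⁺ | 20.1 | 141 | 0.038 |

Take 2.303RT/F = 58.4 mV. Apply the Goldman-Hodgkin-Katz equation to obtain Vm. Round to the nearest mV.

Vm = 58.4 · log₁₀[(Σ P·[cation]ₒ + Σ P·[anion]ᵢ) / (Σ P·[cation]ᵢ + Σ P·[anion]ₒ)]
Numerator = 1×5.00 + 0.038×141 = 10.36
Denominator = 1×109 + 0.038×20.1 = 109.8
Vm = 58.4 · log₁₀(0.094366) = 58.4 × (-1.0252) = -59.87 mV

-60 mV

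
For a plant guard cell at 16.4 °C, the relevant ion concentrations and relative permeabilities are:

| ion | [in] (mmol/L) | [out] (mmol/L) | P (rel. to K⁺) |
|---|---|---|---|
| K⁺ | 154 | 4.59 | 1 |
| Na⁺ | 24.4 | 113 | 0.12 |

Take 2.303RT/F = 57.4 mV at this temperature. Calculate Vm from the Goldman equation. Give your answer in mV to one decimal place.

-53.8 mV

Vm = 57.4 · log₁₀[(Σ P·[cation]ₒ + Σ P·[anion]ᵢ) / (Σ P·[cation]ᵢ + Σ P·[anion]ₒ)]
Numerator = 1×4.59 + 0.12×113 = 18.15
Denominator = 1×154 + 0.12×24.4 = 156.9
Vm = 57.4 · log₁₀(0.11566) = 57.4 × (-0.9368) = -53.77 mV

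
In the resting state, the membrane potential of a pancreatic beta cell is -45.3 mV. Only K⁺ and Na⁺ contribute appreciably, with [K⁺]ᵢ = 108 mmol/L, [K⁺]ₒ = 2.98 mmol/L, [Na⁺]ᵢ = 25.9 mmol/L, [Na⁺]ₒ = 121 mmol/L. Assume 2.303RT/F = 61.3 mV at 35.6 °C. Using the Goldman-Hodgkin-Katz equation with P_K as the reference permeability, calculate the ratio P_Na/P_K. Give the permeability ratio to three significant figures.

Let α = P_Na/P_K. GHK: Vm = 61.3·log₁₀[(Kₒ + α·Naₒ)/(Kᵢ + α·Naᵢ)].
10^(Vm/61.3) = 10^(-45.3/61.3) = 0.18239
So 0.18239·(Kᵢ + α·Naᵢ) = Kₒ + α·Naₒ → α = (0.18239·108.0 − 2.98) / (121.0 − 0.18239·25.9)
α = (19.7 − 2.98) / (121.0 − 4.724) = 16.72/116.3 = 0.1438

0.144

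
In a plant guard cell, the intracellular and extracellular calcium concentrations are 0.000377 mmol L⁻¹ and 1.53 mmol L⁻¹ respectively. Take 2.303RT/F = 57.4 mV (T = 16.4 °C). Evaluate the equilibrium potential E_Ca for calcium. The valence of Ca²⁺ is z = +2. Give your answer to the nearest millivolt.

104 mV

E = (57.4/z) · log₁₀([Ca²⁺]_out/[Ca²⁺]_in) with z = +2.
= (57.4/2) · log₁₀(1.53/0.000377) = 28.70 · log₁₀(4058)
= 28.70 · (3.6084) = 103.56 mV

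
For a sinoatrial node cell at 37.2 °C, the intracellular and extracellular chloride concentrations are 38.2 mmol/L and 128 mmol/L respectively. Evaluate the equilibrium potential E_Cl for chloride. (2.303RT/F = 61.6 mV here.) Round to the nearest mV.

-32 mV

E = (61.6/z) · log₁₀([Cl⁻]_out/[Cl⁻]_in) with z = -1.
For an anion, dividing by z = -1 reverses the sign.
= (61.6/-1) · log₁₀(128/38.2) = -61.60 · log₁₀(3.351)
= -61.60 · (0.5251) = -32.35 mV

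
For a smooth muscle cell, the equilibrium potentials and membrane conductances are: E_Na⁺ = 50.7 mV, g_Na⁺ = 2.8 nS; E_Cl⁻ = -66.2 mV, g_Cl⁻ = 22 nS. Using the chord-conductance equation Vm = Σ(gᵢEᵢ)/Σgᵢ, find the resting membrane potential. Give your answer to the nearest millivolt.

-53 mV

Σ gᵢEᵢ = 2.8·(50.7) + 22·(-66.2) = -1314.44
Σ gᵢ = 2.8 + 22 = 24.8
Vm = -1314.44 / 24.8 = -53.00 mV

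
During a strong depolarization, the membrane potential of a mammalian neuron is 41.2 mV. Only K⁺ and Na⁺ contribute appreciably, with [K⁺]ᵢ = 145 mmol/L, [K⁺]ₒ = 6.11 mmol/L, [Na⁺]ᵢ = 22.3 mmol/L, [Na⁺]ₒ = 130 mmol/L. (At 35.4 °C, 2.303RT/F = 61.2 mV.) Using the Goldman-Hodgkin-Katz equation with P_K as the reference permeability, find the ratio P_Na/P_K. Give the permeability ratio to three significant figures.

27.2

Let α = P_Na/P_K. GHK: Vm = 61.2·log₁₀[(Kₒ + α·Naₒ)/(Kᵢ + α·Naᵢ)].
10^(Vm/61.2) = 10^(41.2/61.2) = 4.712
So 4.712·(Kᵢ + α·Naᵢ) = Kₒ + α·Naₒ → α = (4.712·145.0 − 6.11) / (130.0 − 4.712·22.3)
α = (683.2 − 6.11) / (130.0 − 105.1) = 677.1/24.92 = 27.17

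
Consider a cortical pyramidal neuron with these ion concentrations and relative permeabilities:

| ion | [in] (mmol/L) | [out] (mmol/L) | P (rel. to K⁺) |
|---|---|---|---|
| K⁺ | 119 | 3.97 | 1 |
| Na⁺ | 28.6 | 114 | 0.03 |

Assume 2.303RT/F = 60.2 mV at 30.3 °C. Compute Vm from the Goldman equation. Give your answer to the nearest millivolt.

-73 mV

Vm = 60.2 · log₁₀[(Σ P·[cation]ₒ + Σ P·[anion]ᵢ) / (Σ P·[cation]ᵢ + Σ P·[anion]ₒ)]
Numerator = 1×3.97 + 0.03×114 = 7.39
Denominator = 1×119 + 0.03×28.6 = 119.9
Vm = 60.2 · log₁₀(0.061656) = 60.2 × (-1.2100) = -72.84 mV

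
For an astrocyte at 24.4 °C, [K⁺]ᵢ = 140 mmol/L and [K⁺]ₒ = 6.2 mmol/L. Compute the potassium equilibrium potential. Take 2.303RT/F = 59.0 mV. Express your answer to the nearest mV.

-80 mV

E = (59.0/z) · log₁₀([K⁺]_out/[K⁺]_in) with z = +1.
= (59.0/1) · log₁₀(6.2/140) = 59.00 · log₁₀(0.04429)
= 59.00 · (-1.3537) = -79.87 mV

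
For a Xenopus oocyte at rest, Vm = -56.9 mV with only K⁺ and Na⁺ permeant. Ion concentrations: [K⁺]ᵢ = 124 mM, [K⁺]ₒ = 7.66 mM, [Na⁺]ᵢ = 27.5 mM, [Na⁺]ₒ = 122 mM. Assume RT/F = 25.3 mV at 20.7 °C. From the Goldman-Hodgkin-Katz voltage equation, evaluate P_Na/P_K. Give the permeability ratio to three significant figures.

0.0455

Let α = P_Na/P_K. GHK: Vm = 25.3·ln[(Kₒ + α·Naₒ)/(Kᵢ + α·Naᵢ)].
e^(Vm/25.3) = e^(-56.9/25.3) = 0.1055
So 0.1055·(Kᵢ + α·Naᵢ) = Kₒ + α·Naₒ → α = (0.1055·124.0 − 7.66) / (122.0 − 0.1055·27.5)
α = (13.08 − 7.66) / (122.0 − 2.901) = 5.422/119.1 = 0.04553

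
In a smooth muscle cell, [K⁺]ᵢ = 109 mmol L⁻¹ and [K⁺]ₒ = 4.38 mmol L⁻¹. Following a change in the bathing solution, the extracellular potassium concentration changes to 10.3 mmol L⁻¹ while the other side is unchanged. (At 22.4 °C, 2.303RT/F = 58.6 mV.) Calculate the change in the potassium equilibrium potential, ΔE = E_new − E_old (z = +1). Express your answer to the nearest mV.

22 mV

E_old = (58.6/1)·log₁₀(4.38/109) = -81.80 mV
E_new = (58.6/1)·log₁₀(10.3/109) = -60.04 mV
ΔE = -60.04 − (-81.80) = 21.76 mV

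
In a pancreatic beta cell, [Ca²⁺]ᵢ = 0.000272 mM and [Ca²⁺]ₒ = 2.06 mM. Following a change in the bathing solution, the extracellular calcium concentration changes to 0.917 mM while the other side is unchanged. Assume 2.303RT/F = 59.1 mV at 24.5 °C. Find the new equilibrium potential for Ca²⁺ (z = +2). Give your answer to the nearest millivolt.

104 mV

After the shift: [Ca²⁺]_out = 0.917, [Ca²⁺]_in = 0.000272 mM.
E_new = (59.1/2)·log₁₀(0.917/0.000272) = 29.55 · (3.5278) = 104.25 mV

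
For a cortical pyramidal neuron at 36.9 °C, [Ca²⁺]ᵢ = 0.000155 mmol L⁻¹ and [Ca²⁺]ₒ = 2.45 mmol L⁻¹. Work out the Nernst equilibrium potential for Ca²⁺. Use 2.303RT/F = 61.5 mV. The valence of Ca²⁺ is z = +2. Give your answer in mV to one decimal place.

E = (61.5/z) · log₁₀([Ca²⁺]_out/[Ca²⁺]_in) with z = +2.
= (61.5/2) · log₁₀(2.45/0.000155) = 30.75 · log₁₀(1.581e+04)
= 30.75 · (4.1988) = 129.11 mV

129.1 mV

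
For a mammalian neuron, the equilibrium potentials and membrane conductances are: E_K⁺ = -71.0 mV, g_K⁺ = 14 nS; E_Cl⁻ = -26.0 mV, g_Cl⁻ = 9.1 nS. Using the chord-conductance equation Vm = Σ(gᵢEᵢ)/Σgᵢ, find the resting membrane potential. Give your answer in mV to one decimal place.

-53.3 mV

Σ gᵢEᵢ = 14·(-71.0) + 9.1·(-26.0) = -1230.60
Σ gᵢ = 14 + 9.1 = 23.1
Vm = -1230.60 / 23.1 = -53.27 mV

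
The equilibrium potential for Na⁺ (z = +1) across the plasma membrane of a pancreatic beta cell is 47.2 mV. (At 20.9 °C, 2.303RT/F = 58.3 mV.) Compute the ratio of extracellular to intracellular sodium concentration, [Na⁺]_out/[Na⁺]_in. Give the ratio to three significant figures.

6.45

log₁₀([out]/[in]) = E·z/(58.3) = 47.2 × 1 / 58.3 = 0.8096
[out]/[in] = 10^(0.8096) = 6.451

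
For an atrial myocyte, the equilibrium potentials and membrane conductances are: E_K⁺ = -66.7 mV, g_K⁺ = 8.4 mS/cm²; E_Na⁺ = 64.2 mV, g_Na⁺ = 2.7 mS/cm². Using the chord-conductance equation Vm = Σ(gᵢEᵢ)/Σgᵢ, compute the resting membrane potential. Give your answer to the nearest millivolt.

-35 mV

Σ gᵢEᵢ = 8.4·(-66.7) + 2.7·(64.2) = -386.94
Σ gᵢ = 8.4 + 2.7 = 11.1
Vm = -386.94 / 11.1 = -34.86 mV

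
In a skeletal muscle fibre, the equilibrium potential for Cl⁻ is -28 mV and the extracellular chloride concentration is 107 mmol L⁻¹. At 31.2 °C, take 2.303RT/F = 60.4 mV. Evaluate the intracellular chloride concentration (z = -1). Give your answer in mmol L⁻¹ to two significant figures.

Nernst: E = (60.4/-1) · log₁₀([out]/[in]), so log₁₀([out]/[in]) = -28.0 × -1 / 60.4 = 0.4636.
[out]/[in] = 10^(0.4636) = 2.908.
[in] = 107 / 2.908 = 36.8 mmol L⁻¹.

37 mmol L⁻¹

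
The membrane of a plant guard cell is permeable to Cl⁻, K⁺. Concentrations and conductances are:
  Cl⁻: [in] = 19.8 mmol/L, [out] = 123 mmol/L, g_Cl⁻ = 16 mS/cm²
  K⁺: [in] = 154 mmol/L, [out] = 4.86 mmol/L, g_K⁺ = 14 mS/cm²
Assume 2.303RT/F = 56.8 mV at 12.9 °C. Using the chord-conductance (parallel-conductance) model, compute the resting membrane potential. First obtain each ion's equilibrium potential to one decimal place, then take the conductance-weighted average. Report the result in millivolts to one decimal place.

-63.9 mV

E_Cl⁻ = (56.8/-1)·log₁₀(123/19.8) = -45.1 mV
E_K⁺ = (56.8/1)·log₁₀(4.86/154) = -85.3 mV
Vm = (Σ gᵢEᵢ)/(Σ gᵢ) = (16·-45.1 + 14·-85.3) / (16 + 14)
= -1915.80 / 30 = -63.86 mV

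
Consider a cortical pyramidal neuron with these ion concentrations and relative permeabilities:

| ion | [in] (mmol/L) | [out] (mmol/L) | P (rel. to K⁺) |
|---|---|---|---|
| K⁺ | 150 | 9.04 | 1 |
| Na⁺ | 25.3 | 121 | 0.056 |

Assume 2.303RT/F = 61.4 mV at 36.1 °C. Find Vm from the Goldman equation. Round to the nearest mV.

-60 mV

Vm = 61.4 · log₁₀[(Σ P·[cation]ₒ + Σ P·[anion]ᵢ) / (Σ P·[cation]ᵢ + Σ P·[anion]ₒ)]
Numerator = 1×9.04 + 0.056×121 = 15.82
Denominator = 1×150 + 0.056×25.3 = 151.4
Vm = 61.4 · log₁₀(0.10445) = 61.4 × (-0.9811) = -60.24 mV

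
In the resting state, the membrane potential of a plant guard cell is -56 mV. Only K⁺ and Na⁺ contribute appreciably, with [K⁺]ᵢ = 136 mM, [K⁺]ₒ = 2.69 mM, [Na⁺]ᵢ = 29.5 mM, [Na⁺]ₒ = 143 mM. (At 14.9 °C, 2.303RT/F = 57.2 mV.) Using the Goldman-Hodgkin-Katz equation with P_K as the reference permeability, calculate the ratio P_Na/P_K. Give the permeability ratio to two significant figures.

Let α = P_Na/P_K. GHK: Vm = 57.2·log₁₀[(Kₒ + α·Naₒ)/(Kᵢ + α·Naᵢ)].
10^(Vm/57.2) = 10^(-56.0/57.2) = 0.10495
So 0.10495·(Kᵢ + α·Naᵢ) = Kₒ + α·Naₒ → α = (0.10495·136.0 − 2.69) / (143.0 − 0.10495·29.5)
α = (14.27 − 2.69) / (143.0 − 3.096) = 11.58/139.9 = 0.08279

0.083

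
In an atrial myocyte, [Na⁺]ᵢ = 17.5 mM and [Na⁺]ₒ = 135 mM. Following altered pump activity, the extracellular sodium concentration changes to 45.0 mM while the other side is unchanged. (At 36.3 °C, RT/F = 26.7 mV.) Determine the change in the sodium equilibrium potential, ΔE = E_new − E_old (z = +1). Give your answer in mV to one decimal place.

-29.3 mV

E_old = (26.7/1)·ln(135/17.5) = 54.55 mV
E_new = (26.7/1)·ln(45.0/17.5) = 25.22 mV
ΔE = 25.22 − (54.55) = -29.33 mV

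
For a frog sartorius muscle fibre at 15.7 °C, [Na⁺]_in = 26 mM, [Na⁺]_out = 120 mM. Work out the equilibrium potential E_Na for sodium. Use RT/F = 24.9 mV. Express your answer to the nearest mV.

38 mV

E = (24.9/z) · ln([Na⁺]_out/[Na⁺]_in) with z = +1.
= (24.9/1) · ln(120/26) = 24.90 · ln(4.615)
= 24.90 · (1.5294) = 38.08 mV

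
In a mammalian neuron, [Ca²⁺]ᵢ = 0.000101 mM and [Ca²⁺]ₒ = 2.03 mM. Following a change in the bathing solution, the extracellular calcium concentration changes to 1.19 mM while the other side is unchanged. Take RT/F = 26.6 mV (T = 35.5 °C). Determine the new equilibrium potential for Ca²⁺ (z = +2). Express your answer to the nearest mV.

After the shift: [Ca²⁺]_out = 1.19, [Ca²⁺]_in = 0.000101 mM.
E_new = (26.6/2)·ln(1.19/0.000101) = 13.30 · (9.3743) = 124.68 mV

125 mV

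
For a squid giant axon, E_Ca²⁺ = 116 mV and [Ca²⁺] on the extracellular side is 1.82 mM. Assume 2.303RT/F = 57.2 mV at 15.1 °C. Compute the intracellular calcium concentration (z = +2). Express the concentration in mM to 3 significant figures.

0.000160 mM

Nernst: E = (57.2/2) · log₁₀([out]/[in]), so log₁₀([out]/[in]) = 116.0 × 2 / 57.2 = 4.0559.
[out]/[in] = 10^(4.0559) = 1.137e+04.
[in] = 1.82 / 1.137e+04 = 0.00016 mM.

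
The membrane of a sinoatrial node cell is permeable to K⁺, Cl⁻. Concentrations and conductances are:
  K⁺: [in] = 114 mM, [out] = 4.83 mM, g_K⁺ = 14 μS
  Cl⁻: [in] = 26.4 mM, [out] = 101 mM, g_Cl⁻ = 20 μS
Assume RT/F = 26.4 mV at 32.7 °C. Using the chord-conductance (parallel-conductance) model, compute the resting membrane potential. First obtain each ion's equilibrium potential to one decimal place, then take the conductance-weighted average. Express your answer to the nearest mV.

-55 mV

E_K⁺ = (26.4/1)·ln(4.83/114) = -83.5 mV
E_Cl⁻ = (26.4/-1)·ln(101/26.4) = -35.4 mV
Vm = (Σ gᵢEᵢ)/(Σ gᵢ) = (14·-83.5 + 20·-35.4) / (14 + 20)
= -1877.00 / 34 = -55.21 mV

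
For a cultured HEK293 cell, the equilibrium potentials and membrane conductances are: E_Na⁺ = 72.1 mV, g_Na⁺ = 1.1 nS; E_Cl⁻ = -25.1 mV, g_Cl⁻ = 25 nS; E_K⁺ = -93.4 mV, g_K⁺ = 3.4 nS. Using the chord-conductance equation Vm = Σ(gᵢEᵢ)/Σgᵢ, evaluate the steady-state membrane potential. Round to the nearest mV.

Σ gᵢEᵢ = 1.1·(72.1) + 25·(-25.1) + 3.4·(-93.4) = -865.75
Σ gᵢ = 1.1 + 25 + 3.4 = 29.5
Vm = -865.75 / 29.5 = -29.35 mV

-29 mV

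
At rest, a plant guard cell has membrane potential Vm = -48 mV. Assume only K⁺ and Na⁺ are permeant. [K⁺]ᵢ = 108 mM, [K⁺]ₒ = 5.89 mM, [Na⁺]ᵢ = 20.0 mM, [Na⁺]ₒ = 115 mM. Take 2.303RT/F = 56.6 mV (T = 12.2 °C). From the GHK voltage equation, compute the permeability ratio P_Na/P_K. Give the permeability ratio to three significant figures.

Let α = P_Na/P_K. GHK: Vm = 56.6·log₁₀[(Kₒ + α·Naₒ)/(Kᵢ + α·Naᵢ)].
10^(Vm/56.6) = 10^(-48.0/56.6) = 0.14189
So 0.14189·(Kᵢ + α·Naᵢ) = Kₒ + α·Naₒ → α = (0.14189·108.0 − 5.89) / (115.0 − 0.14189·20.0)
α = (15.32 − 5.89) / (115.0 − 2.838) = 9.434/112.2 = 0.08411

0.0841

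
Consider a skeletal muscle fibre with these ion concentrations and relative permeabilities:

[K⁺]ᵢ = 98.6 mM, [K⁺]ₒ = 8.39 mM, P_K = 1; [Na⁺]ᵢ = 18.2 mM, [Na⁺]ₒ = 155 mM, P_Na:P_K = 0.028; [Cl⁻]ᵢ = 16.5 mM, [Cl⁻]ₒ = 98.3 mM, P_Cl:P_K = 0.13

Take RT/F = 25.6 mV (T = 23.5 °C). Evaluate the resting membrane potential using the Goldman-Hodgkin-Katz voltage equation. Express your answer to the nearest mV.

Vm = 25.6 · ln[(Σ P·[cation]ₒ + Σ P·[anion]ᵢ) / (Σ P·[cation]ᵢ + Σ P·[anion]ₒ)]
Numerator = 1×8.39 + 0.028×155 + 0.13×16.5 = 14.88
Denominator = 1×98.6 + 0.028×18.2 + 0.13×98.3 = 111.9
Vm = 25.6 · ln(0.13294) = 25.6 × (-2.0178) = -51.66 mV

-52 mV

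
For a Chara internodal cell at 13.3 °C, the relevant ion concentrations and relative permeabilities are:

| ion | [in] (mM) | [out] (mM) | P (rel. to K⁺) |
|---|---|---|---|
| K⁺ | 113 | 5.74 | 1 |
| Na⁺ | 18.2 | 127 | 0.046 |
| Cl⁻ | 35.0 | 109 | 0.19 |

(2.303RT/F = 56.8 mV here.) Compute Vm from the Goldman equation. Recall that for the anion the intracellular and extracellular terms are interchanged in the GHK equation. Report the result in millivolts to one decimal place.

Vm = 56.8 · log₁₀[(Σ P·[cation]ₒ + Σ P·[anion]ᵢ) / (Σ P·[cation]ᵢ + Σ P·[anion]ₒ)]
Numerator = 1×5.74 + 0.046×127 + 0.19×35.0 = 18.23
Denominator = 1×113 + 0.046×18.2 + 0.19×109 = 134.5
Vm = 56.8 · log₁₀(0.13551) = 56.8 × (-0.8680) = -49.30 mV

-49.3 mV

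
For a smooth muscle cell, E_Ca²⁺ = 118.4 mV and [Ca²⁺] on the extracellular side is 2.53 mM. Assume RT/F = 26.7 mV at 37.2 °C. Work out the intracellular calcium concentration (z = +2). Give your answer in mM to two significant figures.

0.00036 mM

Nernst: E = (26.7/2) · ln([out]/[in]), so ln([out]/[in]) = 118.4 × 2 / 26.7 = 8.8689.
[out]/[in] = e^(8.8689) = 7108.
[in] = 2.53 / 7108 = 0.000356 mM.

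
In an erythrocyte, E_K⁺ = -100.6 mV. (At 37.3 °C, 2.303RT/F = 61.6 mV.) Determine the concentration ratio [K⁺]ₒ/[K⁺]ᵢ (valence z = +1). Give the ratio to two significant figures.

0.023

log₁₀([out]/[in]) = E·z/(61.6) = -100.6 × 1 / 61.6 = -1.6331
[out]/[in] = 10^(-1.6331) = 0.02327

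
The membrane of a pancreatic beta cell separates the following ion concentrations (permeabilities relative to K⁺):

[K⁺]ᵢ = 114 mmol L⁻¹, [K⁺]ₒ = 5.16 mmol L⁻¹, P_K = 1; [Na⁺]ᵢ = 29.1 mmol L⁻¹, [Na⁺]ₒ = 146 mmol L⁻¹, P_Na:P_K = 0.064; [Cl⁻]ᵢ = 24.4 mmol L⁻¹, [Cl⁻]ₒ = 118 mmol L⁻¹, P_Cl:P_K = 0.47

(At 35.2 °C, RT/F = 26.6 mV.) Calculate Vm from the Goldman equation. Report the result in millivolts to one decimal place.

-50.2 mV

Vm = 26.6 · ln[(Σ P·[cation]ₒ + Σ P·[anion]ᵢ) / (Σ P·[cation]ᵢ + Σ P·[anion]ₒ)]
Numerator = 1×5.16 + 0.064×146 + 0.47×24.4 = 25.97
Denominator = 1×114 + 0.064×29.1 + 0.47×118 = 171.3
Vm = 26.6 · ln(0.1516) = 26.6 × (-1.8865) = -50.18 mV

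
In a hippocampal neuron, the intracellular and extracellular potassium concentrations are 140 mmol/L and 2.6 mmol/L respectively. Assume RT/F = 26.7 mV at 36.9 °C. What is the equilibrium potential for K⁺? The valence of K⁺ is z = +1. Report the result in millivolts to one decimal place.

E = (26.7/z) · ln([K⁺]_out/[K⁺]_in) with z = +1.
= (26.7/1) · ln(2.6/140) = 26.70 · ln(0.01857)
= 26.70 · (-3.9861) = -106.43 mV

-106.4 mV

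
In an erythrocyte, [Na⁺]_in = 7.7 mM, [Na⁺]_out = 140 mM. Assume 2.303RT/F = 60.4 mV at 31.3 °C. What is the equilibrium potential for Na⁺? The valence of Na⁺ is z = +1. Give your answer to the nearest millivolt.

E = (60.4/z) · log₁₀([Na⁺]_out/[Na⁺]_in) with z = +1.
= (60.4/1) · log₁₀(140/7.7) = 60.40 · log₁₀(18.18)
= 60.40 · (1.2596) = 76.08 mV

76 mV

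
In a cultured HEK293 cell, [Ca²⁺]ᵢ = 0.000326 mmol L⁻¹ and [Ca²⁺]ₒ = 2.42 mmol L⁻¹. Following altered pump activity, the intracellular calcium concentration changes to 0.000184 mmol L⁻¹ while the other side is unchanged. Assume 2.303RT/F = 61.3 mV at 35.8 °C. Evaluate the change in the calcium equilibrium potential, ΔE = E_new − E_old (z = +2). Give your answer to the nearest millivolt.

E_old = (61.3/2)·log₁₀(2.42/0.000326) = 118.63 mV
E_new = (61.3/2)·log₁₀(2.42/0.000184) = 126.25 mV
ΔE = 126.25 − (118.63) = 7.61 mV

8 mV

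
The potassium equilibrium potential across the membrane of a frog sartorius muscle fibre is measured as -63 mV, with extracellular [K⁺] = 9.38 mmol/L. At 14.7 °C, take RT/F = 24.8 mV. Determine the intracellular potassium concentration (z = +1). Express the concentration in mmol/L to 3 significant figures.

119 mmol/L

Nernst: E = (24.8/1) · ln([out]/[in]), so ln([out]/[in]) = -63.0 × 1 / 24.8 = -2.5403.
[out]/[in] = e^(-2.5403) = 0.07884.
[in] = 9.38 / 0.07884 = 119 mmol/L.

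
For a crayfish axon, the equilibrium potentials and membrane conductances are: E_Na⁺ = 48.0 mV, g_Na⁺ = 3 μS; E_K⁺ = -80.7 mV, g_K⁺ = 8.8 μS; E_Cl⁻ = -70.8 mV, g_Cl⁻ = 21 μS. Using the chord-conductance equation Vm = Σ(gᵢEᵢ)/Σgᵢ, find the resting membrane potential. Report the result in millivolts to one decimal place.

-62.6 mV

Σ gᵢEᵢ = 3·(48.0) + 8.8·(-80.7) + 21·(-70.8) = -2052.96
Σ gᵢ = 3 + 8.8 + 21 = 32.8
Vm = -2052.96 / 32.8 = -62.59 mV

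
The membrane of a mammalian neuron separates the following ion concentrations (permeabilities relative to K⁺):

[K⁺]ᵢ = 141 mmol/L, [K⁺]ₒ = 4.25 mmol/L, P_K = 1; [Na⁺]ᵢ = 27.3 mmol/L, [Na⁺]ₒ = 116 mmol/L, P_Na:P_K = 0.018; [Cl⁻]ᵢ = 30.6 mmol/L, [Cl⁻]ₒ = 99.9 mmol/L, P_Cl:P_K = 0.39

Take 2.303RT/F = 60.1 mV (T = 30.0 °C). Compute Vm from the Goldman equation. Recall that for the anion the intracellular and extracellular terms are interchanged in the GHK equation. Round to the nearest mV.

-60 mV

Vm = 60.1 · log₁₀[(Σ P·[cation]ₒ + Σ P·[anion]ᵢ) / (Σ P·[cation]ᵢ + Σ P·[anion]ₒ)]
Numerator = 1×4.25 + 0.018×116 + 0.39×30.6 = 18.27
Denominator = 1×141 + 0.018×27.3 + 0.39×99.9 = 180.5
Vm = 60.1 · log₁₀(0.10126) = 60.1 × (-0.9946) = -59.77 mV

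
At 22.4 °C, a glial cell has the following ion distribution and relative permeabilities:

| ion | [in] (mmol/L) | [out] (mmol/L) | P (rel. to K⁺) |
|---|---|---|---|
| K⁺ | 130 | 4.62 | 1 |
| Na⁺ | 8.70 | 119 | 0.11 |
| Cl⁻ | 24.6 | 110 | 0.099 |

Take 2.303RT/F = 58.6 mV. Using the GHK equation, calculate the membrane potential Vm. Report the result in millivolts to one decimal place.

-49.7 mV

Vm = 58.6 · log₁₀[(Σ P·[cation]ₒ + Σ P·[anion]ᵢ) / (Σ P·[cation]ᵢ + Σ P·[anion]ₒ)]
Numerator = 1×4.62 + 0.11×119 + 0.099×24.6 = 20.15
Denominator = 1×130 + 0.11×8.70 + 0.099×110 = 141.8
Vm = 58.6 · log₁₀(0.14202) = 58.6 × (-0.8476) = -49.67 mV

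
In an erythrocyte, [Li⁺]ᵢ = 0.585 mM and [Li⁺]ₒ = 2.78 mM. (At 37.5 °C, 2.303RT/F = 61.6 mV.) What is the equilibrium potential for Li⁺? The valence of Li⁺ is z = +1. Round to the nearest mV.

42 mV

E = (61.6/z) · log₁₀([Li⁺]_out/[Li⁺]_in) with z = +1.
= (61.6/1) · log₁₀(2.78/0.585) = 61.60 · log₁₀(4.752)
= 61.60 · (0.6769) = 41.70 mV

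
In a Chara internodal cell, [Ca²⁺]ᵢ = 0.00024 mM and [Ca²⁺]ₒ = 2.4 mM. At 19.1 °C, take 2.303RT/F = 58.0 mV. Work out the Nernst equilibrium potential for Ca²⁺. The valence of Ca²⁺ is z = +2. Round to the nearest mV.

116 mV

E = (58.0/z) · log₁₀([Ca²⁺]_out/[Ca²⁺]_in) with z = +2.
= (58.0/2) · log₁₀(2.4/0.00024) = 29.00 · log₁₀(1e+04)
= 29.00 · (4.0000) = 116.00 mV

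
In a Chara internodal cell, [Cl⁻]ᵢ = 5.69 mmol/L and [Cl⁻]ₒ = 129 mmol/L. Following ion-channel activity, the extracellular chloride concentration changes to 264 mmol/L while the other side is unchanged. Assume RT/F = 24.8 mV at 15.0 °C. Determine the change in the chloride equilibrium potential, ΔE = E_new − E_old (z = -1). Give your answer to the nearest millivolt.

-18 mV

E_old = (24.8/-1)·ln(129/5.69) = -77.40 mV
E_new = (24.8/-1)·ln(264/5.69) = -95.16 mV
ΔE = -95.16 − (-77.40) = -17.76 mV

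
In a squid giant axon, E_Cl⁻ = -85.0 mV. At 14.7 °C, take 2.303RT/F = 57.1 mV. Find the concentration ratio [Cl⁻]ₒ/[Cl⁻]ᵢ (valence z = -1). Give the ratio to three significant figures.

log₁₀([out]/[in]) = E·z/(57.1) = -85.0 × -1 / 57.1 = 1.4886
[out]/[in] = 10^(1.4886) = 30.8

30.8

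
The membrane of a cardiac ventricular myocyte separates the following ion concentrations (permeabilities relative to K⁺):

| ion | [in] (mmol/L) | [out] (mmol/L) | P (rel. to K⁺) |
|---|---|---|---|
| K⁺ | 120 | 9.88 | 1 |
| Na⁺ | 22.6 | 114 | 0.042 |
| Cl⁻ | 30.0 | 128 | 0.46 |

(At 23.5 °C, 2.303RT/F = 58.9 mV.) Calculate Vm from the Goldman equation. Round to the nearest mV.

Vm = 58.9 · log₁₀[(Σ P·[cation]ₒ + Σ P·[anion]ᵢ) / (Σ P·[cation]ᵢ + Σ P·[anion]ₒ)]
Numerator = 1×9.88 + 0.042×114 + 0.46×30.0 = 28.47
Denominator = 1×120 + 0.042×22.6 + 0.46×128 = 179.8
Vm = 58.9 · log₁₀(0.15831) = 58.9 × (-0.8005) = -47.15 mV

-47 mV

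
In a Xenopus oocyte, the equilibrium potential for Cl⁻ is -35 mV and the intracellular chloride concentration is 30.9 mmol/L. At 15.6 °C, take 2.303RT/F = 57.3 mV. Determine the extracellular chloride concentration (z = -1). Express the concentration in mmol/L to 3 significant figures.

126 mmol/L

Nernst: E = (57.3/-1) · log₁₀([out]/[in]), so log₁₀([out]/[in]) = -35.0 × -1 / 57.3 = 0.6108.
[out]/[in] = 10^(0.6108) = 4.082.
[out] = 4.082 × 30.9 = 126.1 mmol/L.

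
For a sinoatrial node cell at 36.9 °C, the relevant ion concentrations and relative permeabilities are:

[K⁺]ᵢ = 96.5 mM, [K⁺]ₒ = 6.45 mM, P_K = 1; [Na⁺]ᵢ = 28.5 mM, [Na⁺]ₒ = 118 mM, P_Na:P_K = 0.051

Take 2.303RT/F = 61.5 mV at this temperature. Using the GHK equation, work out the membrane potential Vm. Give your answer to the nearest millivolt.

-55 mV

Vm = 61.5 · log₁₀[(Σ P·[cation]ₒ + Σ P·[anion]ᵢ) / (Σ P·[cation]ᵢ + Σ P·[anion]ₒ)]
Numerator = 1×6.45 + 0.051×118 = 12.47
Denominator = 1×96.5 + 0.051×28.5 = 97.95
Vm = 61.5 · log₁₀(0.12728) = 61.5 × (-0.8952) = -55.06 mV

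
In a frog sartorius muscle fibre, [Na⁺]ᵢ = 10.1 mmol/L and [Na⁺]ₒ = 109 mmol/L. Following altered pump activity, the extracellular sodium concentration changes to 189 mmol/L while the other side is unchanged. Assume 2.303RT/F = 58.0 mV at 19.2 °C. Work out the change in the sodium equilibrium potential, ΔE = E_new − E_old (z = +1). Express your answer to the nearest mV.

14 mV

E_old = (58.0/1)·log₁₀(109/10.1) = 59.92 mV
E_new = (58.0/1)·log₁₀(189/10.1) = 73.78 mV
ΔE = 73.78 − (59.92) = 13.86 mV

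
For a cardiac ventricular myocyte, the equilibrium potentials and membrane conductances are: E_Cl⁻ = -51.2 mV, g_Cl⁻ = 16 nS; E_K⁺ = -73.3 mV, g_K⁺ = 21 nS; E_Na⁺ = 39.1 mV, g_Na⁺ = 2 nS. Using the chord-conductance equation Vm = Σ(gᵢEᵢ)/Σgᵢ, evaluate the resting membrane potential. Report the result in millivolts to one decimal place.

Σ gᵢEᵢ = 16·(-51.2) + 21·(-73.3) + 2·(39.1) = -2280.30
Σ gᵢ = 16 + 21 + 2 = 39
Vm = -2280.30 / 39 = -58.47 mV

-58.5 mV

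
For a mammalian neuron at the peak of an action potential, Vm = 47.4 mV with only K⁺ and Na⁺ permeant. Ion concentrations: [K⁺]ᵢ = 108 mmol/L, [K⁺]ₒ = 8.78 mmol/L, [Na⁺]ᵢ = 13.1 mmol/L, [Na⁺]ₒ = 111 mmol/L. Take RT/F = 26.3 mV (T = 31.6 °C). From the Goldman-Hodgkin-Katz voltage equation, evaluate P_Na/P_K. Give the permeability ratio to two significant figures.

Let α = P_Na/P_K. GHK: Vm = 26.3·ln[(Kₒ + α·Naₒ)/(Kᵢ + α·Naᵢ)].
e^(Vm/26.3) = e^(47.4/26.3) = 6.0635
So 6.0635·(Kᵢ + α·Naᵢ) = Kₒ + α·Naₒ → α = (6.0635·108.0 − 8.78) / (111.0 − 6.0635·13.1)
α = (654.9 − 8.78) / (111.0 − 79.43) = 646.1/31.57 = 20.47

20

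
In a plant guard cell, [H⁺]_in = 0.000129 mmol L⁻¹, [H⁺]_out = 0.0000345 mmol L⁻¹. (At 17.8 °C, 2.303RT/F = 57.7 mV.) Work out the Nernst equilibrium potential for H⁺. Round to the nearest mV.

E = (57.7/z) · log₁₀([H⁺]_out/[H⁺]_in) with z = +1.
= (57.7/1) · log₁₀(0.0000345/0.000129) = 57.70 · log₁₀(0.2674)
= 57.70 · (-0.5728) = -33.05 mV

-33 mV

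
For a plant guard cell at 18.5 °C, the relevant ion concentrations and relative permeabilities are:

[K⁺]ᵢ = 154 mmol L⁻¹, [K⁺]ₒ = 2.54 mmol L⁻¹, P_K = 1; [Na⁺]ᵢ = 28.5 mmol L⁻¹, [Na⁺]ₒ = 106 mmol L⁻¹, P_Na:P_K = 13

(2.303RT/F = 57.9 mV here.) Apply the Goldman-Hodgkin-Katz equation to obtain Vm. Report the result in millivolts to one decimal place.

Vm = 57.9 · log₁₀[(Σ P·[cation]ₒ + Σ P·[anion]ᵢ) / (Σ P·[cation]ᵢ + Σ P·[anion]ₒ)]
Numerator = 1×2.54 + 13×106 = 1381
Denominator = 1×154 + 13×28.5 = 524.5
Vm = 57.9 · log₁₀(2.6321) = 57.9 × (0.4203) = 24.34 mV

24.3 mV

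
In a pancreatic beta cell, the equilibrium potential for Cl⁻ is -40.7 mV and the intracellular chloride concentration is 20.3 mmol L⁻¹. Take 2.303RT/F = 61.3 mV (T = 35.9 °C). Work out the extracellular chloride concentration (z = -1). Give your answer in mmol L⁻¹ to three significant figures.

93.6 mmol L⁻¹

Nernst: E = (61.3/-1) · log₁₀([out]/[in]), so log₁₀([out]/[in]) = -40.7 × -1 / 61.3 = 0.6639.
[out]/[in] = 10^(0.6639) = 4.613.
[out] = 4.613 × 20.3 = 93.64 mmol L⁻¹.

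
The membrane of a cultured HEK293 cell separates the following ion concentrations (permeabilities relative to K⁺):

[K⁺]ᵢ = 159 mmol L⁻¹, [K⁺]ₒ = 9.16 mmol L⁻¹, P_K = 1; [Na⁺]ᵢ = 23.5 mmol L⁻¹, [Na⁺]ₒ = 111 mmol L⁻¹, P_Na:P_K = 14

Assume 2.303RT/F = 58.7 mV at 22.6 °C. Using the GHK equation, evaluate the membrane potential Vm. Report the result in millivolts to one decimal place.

29.7 mV

Vm = 58.7 · log₁₀[(Σ P·[cation]ₒ + Σ P·[anion]ᵢ) / (Σ P·[cation]ᵢ + Σ P·[anion]ₒ)]
Numerator = 1×9.16 + 14×111 = 1563
Denominator = 1×159 + 14×23.5 = 488
Vm = 58.7 · log₁₀(3.2032) = 58.7 × (0.5056) = 29.68 mV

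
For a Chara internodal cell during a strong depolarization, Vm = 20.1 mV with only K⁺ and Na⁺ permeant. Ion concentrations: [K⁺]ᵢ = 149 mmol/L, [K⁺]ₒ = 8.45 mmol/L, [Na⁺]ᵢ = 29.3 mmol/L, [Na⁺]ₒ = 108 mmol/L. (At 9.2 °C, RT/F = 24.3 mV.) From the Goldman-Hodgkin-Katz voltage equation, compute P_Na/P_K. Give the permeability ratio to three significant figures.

8.11

Let α = P_Na/P_K. GHK: Vm = 24.3·ln[(Kₒ + α·Naₒ)/(Kᵢ + α·Naᵢ)].
e^(Vm/24.3) = e^(20.1/24.3) = 2.2868
So 2.2868·(Kᵢ + α·Naᵢ) = Kₒ + α·Naₒ → α = (2.2868·149.0 − 8.45) / (108.0 − 2.2868·29.3)
α = (340.7 − 8.45) / (108.0 − 67) = 332.3/41 = 8.105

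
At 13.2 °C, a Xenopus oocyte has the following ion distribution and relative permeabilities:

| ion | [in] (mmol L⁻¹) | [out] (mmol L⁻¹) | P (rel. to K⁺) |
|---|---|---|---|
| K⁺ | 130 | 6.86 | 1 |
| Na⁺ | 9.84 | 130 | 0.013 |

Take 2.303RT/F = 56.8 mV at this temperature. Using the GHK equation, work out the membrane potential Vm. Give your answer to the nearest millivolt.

-67 mV

Vm = 56.8 · log₁₀[(Σ P·[cation]ₒ + Σ P·[anion]ᵢ) / (Σ P·[cation]ᵢ + Σ P·[anion]ₒ)]
Numerator = 1×6.86 + 0.013×130 = 8.55
Denominator = 1×130 + 0.013×9.84 = 130.1
Vm = 56.8 · log₁₀(0.065705) = 56.8 × (-1.1824) = -67.16 mV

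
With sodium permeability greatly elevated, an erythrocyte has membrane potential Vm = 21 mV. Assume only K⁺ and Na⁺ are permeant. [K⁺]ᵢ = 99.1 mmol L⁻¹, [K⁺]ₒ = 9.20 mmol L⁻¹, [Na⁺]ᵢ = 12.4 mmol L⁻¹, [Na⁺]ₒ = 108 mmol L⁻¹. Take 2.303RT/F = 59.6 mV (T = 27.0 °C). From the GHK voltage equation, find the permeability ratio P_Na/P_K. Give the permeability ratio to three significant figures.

Let α = P_Na/P_K. GHK: Vm = 59.6·log₁₀[(Kₒ + α·Naₒ)/(Kᵢ + α·Naᵢ)].
10^(Vm/59.6) = 10^(21.0/59.6) = 2.2509
So 2.2509·(Kᵢ + α·Naᵢ) = Kₒ + α·Naₒ → α = (2.2509·99.1 − 9.2) / (108.0 − 2.2509·12.4)
α = (223.1 − 9.2) / (108.0 − 27.91) = 213.9/80.09 = 2.67

2.67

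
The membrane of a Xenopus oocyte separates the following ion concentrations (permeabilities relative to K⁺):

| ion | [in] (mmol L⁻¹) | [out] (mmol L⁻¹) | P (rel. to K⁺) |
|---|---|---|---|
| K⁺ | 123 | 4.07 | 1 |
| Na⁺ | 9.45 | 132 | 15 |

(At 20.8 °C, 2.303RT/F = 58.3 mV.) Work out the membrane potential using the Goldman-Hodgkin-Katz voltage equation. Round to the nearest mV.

51 mV

Vm = 58.3 · log₁₀[(Σ P·[cation]ₒ + Σ P·[anion]ᵢ) / (Σ P·[cation]ᵢ + Σ P·[anion]ₒ)]
Numerator = 1×4.07 + 15×132 = 1984
Denominator = 1×123 + 15×9.45 = 264.8
Vm = 58.3 · log₁₀(7.4941) = 58.3 × (0.8747) = 51.00 mV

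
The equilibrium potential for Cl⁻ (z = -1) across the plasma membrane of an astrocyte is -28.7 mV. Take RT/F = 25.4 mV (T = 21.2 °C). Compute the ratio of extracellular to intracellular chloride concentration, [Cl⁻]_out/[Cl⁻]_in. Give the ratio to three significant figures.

ln([out]/[in]) = E·z/(25.4) = -28.7 × -1 / 25.4 = 1.1299
[out]/[in] = e^(1.1299) = 3.095

3.10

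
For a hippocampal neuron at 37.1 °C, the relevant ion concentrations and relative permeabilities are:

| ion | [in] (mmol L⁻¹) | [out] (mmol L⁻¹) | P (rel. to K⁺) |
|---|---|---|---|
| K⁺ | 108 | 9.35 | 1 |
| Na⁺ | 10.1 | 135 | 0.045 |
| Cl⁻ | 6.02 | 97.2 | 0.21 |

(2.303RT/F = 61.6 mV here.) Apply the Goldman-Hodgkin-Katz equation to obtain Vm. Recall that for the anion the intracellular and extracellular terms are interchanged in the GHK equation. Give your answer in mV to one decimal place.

-54.7 mV

Vm = 61.6 · log₁₀[(Σ P·[cation]ₒ + Σ P·[anion]ᵢ) / (Σ P·[cation]ᵢ + Σ P·[anion]ₒ)]
Numerator = 1×9.35 + 0.045×135 + 0.21×6.02 = 16.69
Denominator = 1×108 + 0.045×10.1 + 0.21×97.2 = 128.9
Vm = 61.6 · log₁₀(0.12951) = 61.6 × (-0.8877) = -54.68 mV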